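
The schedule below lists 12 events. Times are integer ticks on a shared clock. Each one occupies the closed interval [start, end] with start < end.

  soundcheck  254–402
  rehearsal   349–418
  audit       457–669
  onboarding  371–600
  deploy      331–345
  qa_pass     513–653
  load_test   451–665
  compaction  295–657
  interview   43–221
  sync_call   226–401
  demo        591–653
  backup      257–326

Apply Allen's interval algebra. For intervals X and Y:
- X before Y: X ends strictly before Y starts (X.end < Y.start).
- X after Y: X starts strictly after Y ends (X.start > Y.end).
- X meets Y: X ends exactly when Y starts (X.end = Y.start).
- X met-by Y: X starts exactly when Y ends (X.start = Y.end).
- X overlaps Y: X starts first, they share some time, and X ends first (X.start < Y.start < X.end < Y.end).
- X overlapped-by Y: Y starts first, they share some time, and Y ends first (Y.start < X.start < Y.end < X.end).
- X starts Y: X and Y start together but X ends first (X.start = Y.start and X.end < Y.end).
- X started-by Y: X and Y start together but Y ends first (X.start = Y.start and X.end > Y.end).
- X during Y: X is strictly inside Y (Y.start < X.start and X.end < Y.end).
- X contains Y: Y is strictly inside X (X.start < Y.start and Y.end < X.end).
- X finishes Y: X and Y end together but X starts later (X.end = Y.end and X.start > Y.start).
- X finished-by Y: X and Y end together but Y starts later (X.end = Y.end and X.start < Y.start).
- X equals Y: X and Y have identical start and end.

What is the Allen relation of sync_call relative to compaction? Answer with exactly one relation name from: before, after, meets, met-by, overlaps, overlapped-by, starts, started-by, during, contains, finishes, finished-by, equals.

sync_call = [226, 401]; compaction = [295, 657].
Compare endpoints: sync_call.start < compaction.start, sync_call.start < compaction.end, sync_call.end > compaction.start, sync_call.end < compaction.end.
That pattern is 'overlaps'.

overlaps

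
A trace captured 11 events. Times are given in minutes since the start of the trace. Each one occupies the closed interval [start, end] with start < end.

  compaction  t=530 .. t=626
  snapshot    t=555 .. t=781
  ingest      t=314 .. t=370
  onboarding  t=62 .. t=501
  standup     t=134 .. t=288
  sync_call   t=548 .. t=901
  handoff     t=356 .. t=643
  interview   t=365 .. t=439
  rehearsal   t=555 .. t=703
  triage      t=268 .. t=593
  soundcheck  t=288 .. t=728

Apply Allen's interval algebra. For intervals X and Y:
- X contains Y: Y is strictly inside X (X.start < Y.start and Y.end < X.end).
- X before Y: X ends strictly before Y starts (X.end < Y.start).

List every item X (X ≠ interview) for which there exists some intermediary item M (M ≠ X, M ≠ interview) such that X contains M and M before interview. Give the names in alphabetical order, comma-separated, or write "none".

Target interview = [t=365, t=439].
Intermediaries M with M before interview: standup.
Via standup — items with X contains standup: onboarding.
Union: onboarding.

onboarding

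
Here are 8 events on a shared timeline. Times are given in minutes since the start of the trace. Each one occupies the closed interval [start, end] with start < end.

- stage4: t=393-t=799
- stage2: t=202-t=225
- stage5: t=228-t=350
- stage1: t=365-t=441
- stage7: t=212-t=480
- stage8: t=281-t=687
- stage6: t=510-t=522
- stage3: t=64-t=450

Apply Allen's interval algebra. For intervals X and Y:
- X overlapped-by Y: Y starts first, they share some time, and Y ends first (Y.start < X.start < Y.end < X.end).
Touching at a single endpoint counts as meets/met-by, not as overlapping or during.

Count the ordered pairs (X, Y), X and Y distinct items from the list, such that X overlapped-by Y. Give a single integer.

9

Checking all 56 ordered pairs for relation 'overlapped-by'; matching pairs in alphabetical order:
(stage4, stage1): stage4 overlapped-by stage1 ✓
(stage4, stage3): stage4 overlapped-by stage3 ✓
(stage4, stage7): stage4 overlapped-by stage7 ✓
(stage4, stage8): stage4 overlapped-by stage8 ✓
(stage7, stage2): stage7 overlapped-by stage2 ✓
(stage7, stage3): stage7 overlapped-by stage3 ✓
(stage8, stage3): stage8 overlapped-by stage3 ✓
(stage8, stage5): stage8 overlapped-by stage5 ✓
(stage8, stage7): stage8 overlapped-by stage7 ✓
Count: 9.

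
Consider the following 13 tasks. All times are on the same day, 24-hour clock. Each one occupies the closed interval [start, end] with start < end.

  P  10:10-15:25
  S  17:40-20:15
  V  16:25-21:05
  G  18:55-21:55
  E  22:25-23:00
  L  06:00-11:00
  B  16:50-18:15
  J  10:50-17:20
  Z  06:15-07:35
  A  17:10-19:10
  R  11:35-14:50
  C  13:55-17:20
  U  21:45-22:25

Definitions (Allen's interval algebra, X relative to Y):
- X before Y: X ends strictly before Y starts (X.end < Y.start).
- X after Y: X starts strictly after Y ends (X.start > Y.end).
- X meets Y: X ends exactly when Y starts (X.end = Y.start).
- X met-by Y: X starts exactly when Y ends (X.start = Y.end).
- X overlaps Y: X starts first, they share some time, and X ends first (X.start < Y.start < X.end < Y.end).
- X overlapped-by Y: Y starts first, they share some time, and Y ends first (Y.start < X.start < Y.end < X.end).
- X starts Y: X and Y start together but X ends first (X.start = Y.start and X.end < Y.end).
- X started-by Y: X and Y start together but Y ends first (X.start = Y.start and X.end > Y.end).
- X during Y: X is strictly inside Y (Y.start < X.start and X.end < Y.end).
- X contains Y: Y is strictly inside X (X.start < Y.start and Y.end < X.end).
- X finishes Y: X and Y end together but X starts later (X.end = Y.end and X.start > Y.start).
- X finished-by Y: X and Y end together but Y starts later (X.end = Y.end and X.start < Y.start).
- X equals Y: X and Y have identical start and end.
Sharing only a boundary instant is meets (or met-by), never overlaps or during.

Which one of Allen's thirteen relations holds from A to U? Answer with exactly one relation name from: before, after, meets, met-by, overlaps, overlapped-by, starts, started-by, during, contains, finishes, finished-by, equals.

A = [17:10, 19:10]; U = [21:45, 22:25].
Compare endpoints: A.start < U.start, A.start < U.end, A.end < U.start, A.end < U.end.
That pattern is 'before'.

before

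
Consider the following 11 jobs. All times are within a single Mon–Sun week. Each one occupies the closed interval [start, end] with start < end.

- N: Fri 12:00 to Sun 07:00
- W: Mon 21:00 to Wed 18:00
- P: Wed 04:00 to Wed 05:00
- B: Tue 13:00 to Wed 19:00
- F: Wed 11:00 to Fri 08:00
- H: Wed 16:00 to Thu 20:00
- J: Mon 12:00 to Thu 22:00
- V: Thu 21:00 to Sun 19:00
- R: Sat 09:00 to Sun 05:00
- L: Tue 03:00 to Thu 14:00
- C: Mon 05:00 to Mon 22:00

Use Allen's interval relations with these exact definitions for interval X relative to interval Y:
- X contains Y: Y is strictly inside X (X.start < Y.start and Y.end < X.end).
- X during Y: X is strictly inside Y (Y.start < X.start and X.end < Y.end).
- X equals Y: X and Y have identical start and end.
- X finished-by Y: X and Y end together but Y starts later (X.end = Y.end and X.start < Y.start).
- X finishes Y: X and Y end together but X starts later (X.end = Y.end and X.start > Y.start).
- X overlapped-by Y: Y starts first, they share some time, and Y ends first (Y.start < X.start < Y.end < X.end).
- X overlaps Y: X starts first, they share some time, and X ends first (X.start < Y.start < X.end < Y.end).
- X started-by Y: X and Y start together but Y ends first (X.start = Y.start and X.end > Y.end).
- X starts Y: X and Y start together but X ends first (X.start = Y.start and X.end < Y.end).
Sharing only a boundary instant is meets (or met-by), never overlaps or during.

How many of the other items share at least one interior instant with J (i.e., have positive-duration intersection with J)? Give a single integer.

Target J = [Mon 12:00, Thu 22:00].
B [Tue 13:00, Wed 19:00] → during → counts.
C [Mon 05:00, Mon 22:00] → overlaps → counts.
F [Wed 11:00, Fri 08:00] → overlapped-by → counts.
H [Wed 16:00, Thu 20:00] → during → counts.
L [Tue 03:00, Thu 14:00] → during → counts.
N [Fri 12:00, Sun 07:00] → after → no.
P [Wed 04:00, Wed 05:00] → during → counts.
R [Sat 09:00, Sun 05:00] → after → no.
V [Thu 21:00, Sun 19:00] → overlapped-by → counts.
W [Mon 21:00, Wed 18:00] → during → counts.
Total: 8.

8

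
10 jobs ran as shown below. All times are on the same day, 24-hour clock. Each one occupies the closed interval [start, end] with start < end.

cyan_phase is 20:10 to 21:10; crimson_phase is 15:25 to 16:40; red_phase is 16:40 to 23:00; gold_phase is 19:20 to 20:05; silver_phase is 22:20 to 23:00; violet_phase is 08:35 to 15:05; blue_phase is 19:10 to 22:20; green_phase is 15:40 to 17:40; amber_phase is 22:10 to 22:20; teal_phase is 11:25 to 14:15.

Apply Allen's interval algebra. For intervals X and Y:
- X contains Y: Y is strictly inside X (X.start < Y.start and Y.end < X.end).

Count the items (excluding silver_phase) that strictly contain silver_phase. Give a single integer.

Target silver_phase = [22:20, 23:00].
amber_phase [22:10, 22:20] → meets → no.
blue_phase [19:10, 22:20] → meets → no.
crimson_phase [15:25, 16:40] → before → no.
cyan_phase [20:10, 21:10] → before → no.
gold_phase [19:20, 20:05] → before → no.
green_phase [15:40, 17:40] → before → no.
red_phase [16:40, 23:00] → finished-by → no.
teal_phase [11:25, 14:15] → before → no.
violet_phase [08:35, 15:05] → before → no.
Total: 0.

0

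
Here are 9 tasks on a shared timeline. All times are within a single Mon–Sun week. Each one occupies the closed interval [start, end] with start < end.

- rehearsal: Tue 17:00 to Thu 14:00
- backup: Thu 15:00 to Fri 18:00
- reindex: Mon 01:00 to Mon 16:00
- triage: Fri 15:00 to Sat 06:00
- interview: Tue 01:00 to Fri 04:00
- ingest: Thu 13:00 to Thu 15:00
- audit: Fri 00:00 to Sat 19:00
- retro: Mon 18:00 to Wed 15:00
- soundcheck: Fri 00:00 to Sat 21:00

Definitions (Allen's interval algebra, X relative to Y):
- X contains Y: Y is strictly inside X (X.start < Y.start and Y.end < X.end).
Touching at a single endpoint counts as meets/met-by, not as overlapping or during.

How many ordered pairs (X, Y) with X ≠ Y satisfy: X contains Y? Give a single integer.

4

Checking all 72 ordered pairs for relation 'contains'; matching pairs in alphabetical order:
(audit, triage): audit contains triage ✓
(interview, ingest): interview contains ingest ✓
(interview, rehearsal): interview contains rehearsal ✓
(soundcheck, triage): soundcheck contains triage ✓
Count: 4.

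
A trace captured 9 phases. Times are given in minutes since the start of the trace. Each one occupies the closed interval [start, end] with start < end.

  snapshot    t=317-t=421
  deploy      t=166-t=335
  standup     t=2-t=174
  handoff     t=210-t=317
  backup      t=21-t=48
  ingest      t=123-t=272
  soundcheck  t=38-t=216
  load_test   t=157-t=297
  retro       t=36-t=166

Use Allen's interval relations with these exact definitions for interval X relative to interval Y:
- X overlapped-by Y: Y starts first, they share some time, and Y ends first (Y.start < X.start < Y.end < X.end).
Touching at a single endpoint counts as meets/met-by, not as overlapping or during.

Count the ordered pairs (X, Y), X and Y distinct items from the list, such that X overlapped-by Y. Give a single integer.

19

Checking all 72 ordered pairs for relation 'overlapped-by'; matching pairs in alphabetical order:
(deploy, ingest): deploy overlapped-by ingest ✓
(deploy, load_test): deploy overlapped-by load_test ✓
(deploy, soundcheck): deploy overlapped-by soundcheck ✓
(deploy, standup): deploy overlapped-by standup ✓
(handoff, ingest): handoff overlapped-by ingest ✓
(handoff, load_test): handoff overlapped-by load_test ✓
(handoff, soundcheck): handoff overlapped-by soundcheck ✓
(ingest, retro): ingest overlapped-by retro ✓
(ingest, soundcheck): ingest overlapped-by soundcheck ✓
(ingest, standup): ingest overlapped-by standup ✓
(load_test, ingest): load_test overlapped-by ingest ✓
(load_test, retro): load_test overlapped-by retro ✓
(load_test, soundcheck): load_test overlapped-by soundcheck ✓
(load_test, standup): load_test overlapped-by standup ✓
(retro, backup): retro overlapped-by backup ✓
(snapshot, deploy): snapshot overlapped-by deploy ✓
(soundcheck, backup): soundcheck overlapped-by backup ✓
(soundcheck, retro): soundcheck overlapped-by retro ✓
(soundcheck, standup): soundcheck overlapped-by standup ✓
Count: 19.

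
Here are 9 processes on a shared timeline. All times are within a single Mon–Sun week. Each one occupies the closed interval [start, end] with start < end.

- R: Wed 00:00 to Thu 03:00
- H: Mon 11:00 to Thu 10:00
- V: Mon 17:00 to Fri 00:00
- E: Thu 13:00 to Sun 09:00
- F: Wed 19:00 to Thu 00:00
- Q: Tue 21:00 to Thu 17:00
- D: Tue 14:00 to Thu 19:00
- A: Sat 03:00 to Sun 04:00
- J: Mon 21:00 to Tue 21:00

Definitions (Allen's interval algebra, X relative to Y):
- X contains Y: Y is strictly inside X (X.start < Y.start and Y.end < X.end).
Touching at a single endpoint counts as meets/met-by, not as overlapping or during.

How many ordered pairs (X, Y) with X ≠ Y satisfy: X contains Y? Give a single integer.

15

Checking all 72 ordered pairs for relation 'contains'; matching pairs in alphabetical order:
(D, F): D contains F ✓
(D, Q): D contains Q ✓
(D, R): D contains R ✓
(E, A): E contains A ✓
(H, F): H contains F ✓
(H, J): H contains J ✓
(H, R): H contains R ✓
(Q, F): Q contains F ✓
(Q, R): Q contains R ✓
(R, F): R contains F ✓
(V, D): V contains D ✓
(V, F): V contains F ✓
(V, J): V contains J ✓
(V, Q): V contains Q ✓
(V, R): V contains R ✓
Count: 15.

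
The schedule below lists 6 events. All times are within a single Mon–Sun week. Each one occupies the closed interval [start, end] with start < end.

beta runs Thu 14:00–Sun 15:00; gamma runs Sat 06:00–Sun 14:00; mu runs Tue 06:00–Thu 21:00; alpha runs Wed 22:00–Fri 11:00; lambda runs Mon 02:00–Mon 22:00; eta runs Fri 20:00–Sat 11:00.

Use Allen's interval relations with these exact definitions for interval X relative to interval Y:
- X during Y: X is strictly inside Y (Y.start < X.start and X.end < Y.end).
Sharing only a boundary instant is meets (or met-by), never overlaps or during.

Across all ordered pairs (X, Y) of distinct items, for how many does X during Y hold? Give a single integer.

2

Checking all 30 ordered pairs for relation 'during'; matching pairs in alphabetical order:
(eta, beta): eta during beta ✓
(gamma, beta): gamma during beta ✓
Count: 2.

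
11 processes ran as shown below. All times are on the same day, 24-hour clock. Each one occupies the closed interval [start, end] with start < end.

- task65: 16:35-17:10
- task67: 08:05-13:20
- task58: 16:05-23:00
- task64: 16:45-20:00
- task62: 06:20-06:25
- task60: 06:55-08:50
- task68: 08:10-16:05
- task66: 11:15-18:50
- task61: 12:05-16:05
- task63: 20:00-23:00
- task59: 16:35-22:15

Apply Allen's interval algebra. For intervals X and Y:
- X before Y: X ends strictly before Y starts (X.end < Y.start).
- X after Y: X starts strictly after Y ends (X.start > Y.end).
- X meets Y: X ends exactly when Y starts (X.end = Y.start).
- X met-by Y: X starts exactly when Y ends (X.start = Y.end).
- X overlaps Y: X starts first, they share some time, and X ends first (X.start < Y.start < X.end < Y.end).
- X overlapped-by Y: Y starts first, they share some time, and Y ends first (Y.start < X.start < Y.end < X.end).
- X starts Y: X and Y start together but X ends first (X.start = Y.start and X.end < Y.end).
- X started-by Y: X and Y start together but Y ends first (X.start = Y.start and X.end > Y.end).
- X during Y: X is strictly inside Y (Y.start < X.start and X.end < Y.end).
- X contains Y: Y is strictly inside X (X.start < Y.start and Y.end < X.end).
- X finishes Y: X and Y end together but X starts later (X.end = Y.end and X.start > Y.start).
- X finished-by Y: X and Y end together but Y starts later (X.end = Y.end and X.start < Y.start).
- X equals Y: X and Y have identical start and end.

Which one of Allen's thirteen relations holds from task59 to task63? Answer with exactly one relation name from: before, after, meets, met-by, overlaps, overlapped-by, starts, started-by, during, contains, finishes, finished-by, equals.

overlaps

task59 = [16:35, 22:15]; task63 = [20:00, 23:00].
Compare endpoints: task59.start < task63.start, task59.start < task63.end, task59.end > task63.start, task59.end < task63.end.
That pattern is 'overlaps'.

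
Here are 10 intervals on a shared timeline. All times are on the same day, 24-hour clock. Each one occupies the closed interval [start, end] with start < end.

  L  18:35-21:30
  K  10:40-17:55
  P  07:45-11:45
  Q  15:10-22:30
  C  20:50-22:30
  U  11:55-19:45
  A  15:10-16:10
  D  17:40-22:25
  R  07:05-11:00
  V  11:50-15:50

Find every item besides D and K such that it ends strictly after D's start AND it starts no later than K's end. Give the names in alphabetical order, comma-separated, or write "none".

Q, U

Conditions: its end is strictly after D's start (X.end > 17:40) AND its start is no later than K's end (X.start <= 17:55).
A: end 16:10 > 17:40? ✗; start 15:10 <= 17:55? ✓ → no.
C: end 22:30 > 17:40? ✓; start 20:50 <= 17:55? ✗ → no.
L: end 21:30 > 17:40? ✓; start 18:35 <= 17:55? ✗ → no.
P: end 11:45 > 17:40? ✗; start 07:45 <= 17:55? ✓ → no.
Q: end 22:30 > 17:40? ✓; start 15:10 <= 17:55? ✓ → yes.
R: end 11:00 > 17:40? ✗; start 07:05 <= 17:55? ✓ → no.
U: end 19:45 > 17:40? ✓; start 11:55 <= 17:55? ✓ → yes.
V: end 15:50 > 17:40? ✗; start 11:50 <= 17:55? ✓ → no.
Result: Q, U.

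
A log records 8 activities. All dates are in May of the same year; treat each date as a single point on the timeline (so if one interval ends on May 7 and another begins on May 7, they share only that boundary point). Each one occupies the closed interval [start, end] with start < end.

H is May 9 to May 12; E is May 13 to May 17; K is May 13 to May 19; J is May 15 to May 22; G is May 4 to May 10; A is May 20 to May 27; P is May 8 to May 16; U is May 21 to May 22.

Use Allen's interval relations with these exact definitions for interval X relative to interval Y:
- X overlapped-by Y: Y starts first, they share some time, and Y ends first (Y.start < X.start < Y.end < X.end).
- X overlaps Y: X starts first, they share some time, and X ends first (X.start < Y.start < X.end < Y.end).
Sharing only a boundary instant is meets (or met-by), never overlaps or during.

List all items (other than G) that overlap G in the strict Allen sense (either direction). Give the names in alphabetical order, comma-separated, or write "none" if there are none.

Target G = [May 4, May 10].
A [May 20, May 27] → after → no.
E [May 13, May 17] → after → no.
H [May 9, May 12] → overlapped-by → yes.
J [May 15, May 22] → after → no.
K [May 13, May 19] → after → no.
P [May 8, May 16] → overlapped-by → yes.
U [May 21, May 22] → after → no.
Result: H, P.

H, P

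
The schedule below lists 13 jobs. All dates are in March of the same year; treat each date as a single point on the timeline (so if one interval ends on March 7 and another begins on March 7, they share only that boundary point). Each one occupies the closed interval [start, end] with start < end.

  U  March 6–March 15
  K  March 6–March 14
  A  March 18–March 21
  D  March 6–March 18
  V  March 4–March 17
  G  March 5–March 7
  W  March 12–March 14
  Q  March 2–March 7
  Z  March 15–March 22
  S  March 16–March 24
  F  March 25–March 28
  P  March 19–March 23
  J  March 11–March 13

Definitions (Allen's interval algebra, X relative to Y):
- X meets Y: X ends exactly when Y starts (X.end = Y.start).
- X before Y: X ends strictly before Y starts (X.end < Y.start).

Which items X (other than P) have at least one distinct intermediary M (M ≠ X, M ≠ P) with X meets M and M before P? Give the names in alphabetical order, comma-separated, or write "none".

none

Target P = [March 19, March 23].
Intermediaries M with M before P: D, G, J, K, Q, U, V, W.
Via D — items with X meets D: none.
Via G — items with X meets G: none.
Via J — items with X meets J: none.
Via K — items with X meets K: none.
Via Q — items with X meets Q: none.
Via U — items with X meets U: none.
Via V — items with X meets V: none.
Via W — items with X meets W: none.
Union: none.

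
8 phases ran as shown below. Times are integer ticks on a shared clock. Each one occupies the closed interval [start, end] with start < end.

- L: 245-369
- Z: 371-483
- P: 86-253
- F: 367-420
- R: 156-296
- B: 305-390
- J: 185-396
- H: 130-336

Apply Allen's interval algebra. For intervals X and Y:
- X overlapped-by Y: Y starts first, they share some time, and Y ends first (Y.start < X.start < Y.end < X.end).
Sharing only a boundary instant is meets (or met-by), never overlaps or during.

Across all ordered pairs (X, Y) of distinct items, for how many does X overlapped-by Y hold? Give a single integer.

16

Checking all 56 ordered pairs for relation 'overlapped-by'; matching pairs in alphabetical order:
(B, H): B overlapped-by H ✓
(B, L): B overlapped-by L ✓
(F, B): F overlapped-by B ✓
(F, J): F overlapped-by J ✓
(F, L): F overlapped-by L ✓
(H, P): H overlapped-by P ✓
(J, H): J overlapped-by H ✓
(J, P): J overlapped-by P ✓
(J, R): J overlapped-by R ✓
(L, H): L overlapped-by H ✓
(L, P): L overlapped-by P ✓
(L, R): L overlapped-by R ✓
(R, P): R overlapped-by P ✓
(Z, B): Z overlapped-by B ✓
(Z, F): Z overlapped-by F ✓
(Z, J): Z overlapped-by J ✓
Count: 16.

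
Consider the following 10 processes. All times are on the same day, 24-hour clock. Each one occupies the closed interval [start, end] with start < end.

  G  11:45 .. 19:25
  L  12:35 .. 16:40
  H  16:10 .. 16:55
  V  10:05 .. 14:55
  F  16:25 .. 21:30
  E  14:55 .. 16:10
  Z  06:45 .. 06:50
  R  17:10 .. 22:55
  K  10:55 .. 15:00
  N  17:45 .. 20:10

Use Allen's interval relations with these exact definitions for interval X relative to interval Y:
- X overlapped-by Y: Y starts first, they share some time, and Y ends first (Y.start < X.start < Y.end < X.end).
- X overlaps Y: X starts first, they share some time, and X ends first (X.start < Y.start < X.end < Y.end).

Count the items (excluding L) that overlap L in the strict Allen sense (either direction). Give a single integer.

Target L = [12:35, 16:40].
E [14:55, 16:10] → during → no.
F [16:25, 21:30] → overlapped-by → counts.
G [11:45, 19:25] → contains → no.
H [16:10, 16:55] → overlapped-by → counts.
K [10:55, 15:00] → overlaps → counts.
N [17:45, 20:10] → after → no.
R [17:10, 22:55] → after → no.
V [10:05, 14:55] → overlaps → counts.
Z [06:45, 06:50] → before → no.
Total: 4.

4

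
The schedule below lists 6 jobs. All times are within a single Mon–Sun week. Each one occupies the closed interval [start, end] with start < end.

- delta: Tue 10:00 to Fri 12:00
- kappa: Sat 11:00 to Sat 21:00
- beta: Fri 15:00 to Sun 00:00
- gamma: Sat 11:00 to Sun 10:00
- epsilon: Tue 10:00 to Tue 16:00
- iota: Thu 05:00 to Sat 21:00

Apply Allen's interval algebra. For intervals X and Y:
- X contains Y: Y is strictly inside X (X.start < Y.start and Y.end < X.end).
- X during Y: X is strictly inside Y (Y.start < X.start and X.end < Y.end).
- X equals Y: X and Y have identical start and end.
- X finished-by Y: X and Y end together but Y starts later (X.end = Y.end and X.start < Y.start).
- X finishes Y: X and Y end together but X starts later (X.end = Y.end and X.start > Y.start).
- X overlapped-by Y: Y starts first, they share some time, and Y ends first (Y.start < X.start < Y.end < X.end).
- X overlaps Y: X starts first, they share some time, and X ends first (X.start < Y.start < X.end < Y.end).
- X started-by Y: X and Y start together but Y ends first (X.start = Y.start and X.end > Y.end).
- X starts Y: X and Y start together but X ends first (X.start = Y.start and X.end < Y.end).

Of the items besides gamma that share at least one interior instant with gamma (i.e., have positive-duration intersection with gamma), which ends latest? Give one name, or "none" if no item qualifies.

Target gamma = [Sat 11:00, Sun 10:00].
beta [Fri 15:00, Sun 00:00] → overlaps → candidate.
delta [Tue 10:00, Fri 12:00] → before → excluded.
epsilon [Tue 10:00, Tue 16:00] → before → excluded.
iota [Thu 05:00, Sat 21:00] → overlaps → candidate.
kappa [Sat 11:00, Sat 21:00] → starts → candidate.
Among candidates, latest end is Sun 00:00 → beta.

beta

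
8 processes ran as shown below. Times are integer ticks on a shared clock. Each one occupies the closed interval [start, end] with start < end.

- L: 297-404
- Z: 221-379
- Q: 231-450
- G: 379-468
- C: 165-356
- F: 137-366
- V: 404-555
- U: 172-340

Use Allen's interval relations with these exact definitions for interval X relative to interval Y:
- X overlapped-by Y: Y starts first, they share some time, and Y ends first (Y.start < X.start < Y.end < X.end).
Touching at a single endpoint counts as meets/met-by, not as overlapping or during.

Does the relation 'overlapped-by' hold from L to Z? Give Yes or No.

L = [297, 404], Z = [221, 379].
Actual relation of L to Z: overlapped-by.
Asked whether 'overlapped-by' holds → Yes.

Yes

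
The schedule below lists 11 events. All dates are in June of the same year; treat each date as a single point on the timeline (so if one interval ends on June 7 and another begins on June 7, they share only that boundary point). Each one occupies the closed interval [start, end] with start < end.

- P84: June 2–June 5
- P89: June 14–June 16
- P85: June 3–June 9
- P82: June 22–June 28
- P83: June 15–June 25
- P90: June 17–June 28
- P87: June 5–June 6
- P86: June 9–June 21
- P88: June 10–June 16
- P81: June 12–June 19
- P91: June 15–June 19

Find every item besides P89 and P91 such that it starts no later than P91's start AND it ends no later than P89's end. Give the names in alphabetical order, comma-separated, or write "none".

P84, P85, P87, P88

Conditions: its start is no later than P91's start (X.start <= June 15) AND its end is no later than P89's end (X.end <= June 16).
P81: start June 12 <= June 15? ✓; end June 19 <= June 16? ✗ → no.
P82: start June 22 <= June 15? ✗; end June 28 <= June 16? ✗ → no.
P83: start June 15 <= June 15? ✓; end June 25 <= June 16? ✗ → no.
P84: start June 2 <= June 15? ✓; end June 5 <= June 16? ✓ → yes.
P85: start June 3 <= June 15? ✓; end June 9 <= June 16? ✓ → yes.
P86: start June 9 <= June 15? ✓; end June 21 <= June 16? ✗ → no.
P87: start June 5 <= June 15? ✓; end June 6 <= June 16? ✓ → yes.
P88: start June 10 <= June 15? ✓; end June 16 <= June 16? ✓ → yes.
P90: start June 17 <= June 15? ✗; end June 28 <= June 16? ✗ → no.
Result: P84, P85, P87, P88.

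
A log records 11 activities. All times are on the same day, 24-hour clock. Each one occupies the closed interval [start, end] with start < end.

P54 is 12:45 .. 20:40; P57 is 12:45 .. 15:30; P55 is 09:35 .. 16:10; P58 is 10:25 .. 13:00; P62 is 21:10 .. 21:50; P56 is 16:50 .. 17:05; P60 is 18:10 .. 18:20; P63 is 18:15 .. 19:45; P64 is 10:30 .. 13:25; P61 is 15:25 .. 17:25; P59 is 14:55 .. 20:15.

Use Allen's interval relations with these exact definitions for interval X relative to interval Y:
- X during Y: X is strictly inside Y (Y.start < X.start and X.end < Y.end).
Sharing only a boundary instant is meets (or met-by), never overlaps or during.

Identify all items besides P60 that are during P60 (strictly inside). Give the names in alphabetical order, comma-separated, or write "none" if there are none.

none

Target P60 = [18:10, 18:20].
P54 [12:45, 20:40] → contains → no.
P55 [09:35, 16:10] → before → no.
P56 [16:50, 17:05] → before → no.
P57 [12:45, 15:30] → before → no.
P58 [10:25, 13:00] → before → no.
P59 [14:55, 20:15] → contains → no.
P61 [15:25, 17:25] → before → no.
P62 [21:10, 21:50] → after → no.
P63 [18:15, 19:45] → overlapped-by → no.
P64 [10:30, 13:25] → before → no.
Result: none.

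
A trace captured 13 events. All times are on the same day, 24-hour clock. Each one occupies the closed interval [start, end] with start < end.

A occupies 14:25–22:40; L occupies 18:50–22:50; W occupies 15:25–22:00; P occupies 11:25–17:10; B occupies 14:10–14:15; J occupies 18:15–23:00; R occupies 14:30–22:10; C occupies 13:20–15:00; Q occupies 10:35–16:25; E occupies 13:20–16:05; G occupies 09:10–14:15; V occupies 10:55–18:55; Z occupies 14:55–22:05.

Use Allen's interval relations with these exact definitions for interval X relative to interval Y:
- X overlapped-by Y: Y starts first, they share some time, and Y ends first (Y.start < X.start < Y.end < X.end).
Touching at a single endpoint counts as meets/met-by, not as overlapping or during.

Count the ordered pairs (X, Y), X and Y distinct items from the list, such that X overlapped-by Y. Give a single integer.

36

Checking all 156 ordered pairs for relation 'overlapped-by'; matching pairs in alphabetical order:
(A, C): A overlapped-by C ✓
(A, E): A overlapped-by E ✓
(A, P): A overlapped-by P ✓
(A, Q): A overlapped-by Q ✓
(A, V): A overlapped-by V ✓
(C, G): C overlapped-by G ✓
(E, G): E overlapped-by G ✓
(J, A): J overlapped-by A ✓
(J, R): J overlapped-by R ✓
(J, V): J overlapped-by V ✓
(J, W): J overlapped-by W ✓
(J, Z): J overlapped-by Z ✓
(L, A): L overlapped-by A ✓
(L, R): L overlapped-by R ✓
(L, V): L overlapped-by V ✓
(L, W): L overlapped-by W ✓
(L, Z): L overlapped-by Z ✓
(P, G): P overlapped-by G ✓
(P, Q): P overlapped-by Q ✓
(Q, G): Q overlapped-by G ✓
(R, C): R overlapped-by C ✓
(R, E): R overlapped-by E ✓
(R, P): R overlapped-by P ✓
(R, Q): R overlapped-by Q ✓
... plus 12 further pairs not listed.
Count: 36.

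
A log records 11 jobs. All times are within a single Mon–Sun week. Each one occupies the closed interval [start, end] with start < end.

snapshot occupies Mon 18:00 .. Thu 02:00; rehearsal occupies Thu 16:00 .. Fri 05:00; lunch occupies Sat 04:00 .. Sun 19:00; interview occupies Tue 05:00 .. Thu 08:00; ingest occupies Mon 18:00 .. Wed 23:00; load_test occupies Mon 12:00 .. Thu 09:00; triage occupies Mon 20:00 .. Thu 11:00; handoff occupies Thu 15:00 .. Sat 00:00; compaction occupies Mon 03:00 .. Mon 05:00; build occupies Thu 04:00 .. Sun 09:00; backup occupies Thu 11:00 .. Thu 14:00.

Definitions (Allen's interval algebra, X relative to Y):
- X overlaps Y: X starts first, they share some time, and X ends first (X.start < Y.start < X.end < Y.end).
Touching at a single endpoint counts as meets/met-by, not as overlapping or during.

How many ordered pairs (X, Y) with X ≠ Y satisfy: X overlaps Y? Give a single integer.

Checking all 110 ordered pairs for relation 'overlaps'; matching pairs in alphabetical order:
(build, lunch): build overlaps lunch ✓
(ingest, interview): ingest overlaps interview ✓
(ingest, triage): ingest overlaps triage ✓
(interview, build): interview overlaps build ✓
(load_test, build): load_test overlaps build ✓
(load_test, triage): load_test overlaps triage ✓
(snapshot, interview): snapshot overlaps interview ✓
(snapshot, triage): snapshot overlaps triage ✓
(triage, build): triage overlaps build ✓
Count: 9.

9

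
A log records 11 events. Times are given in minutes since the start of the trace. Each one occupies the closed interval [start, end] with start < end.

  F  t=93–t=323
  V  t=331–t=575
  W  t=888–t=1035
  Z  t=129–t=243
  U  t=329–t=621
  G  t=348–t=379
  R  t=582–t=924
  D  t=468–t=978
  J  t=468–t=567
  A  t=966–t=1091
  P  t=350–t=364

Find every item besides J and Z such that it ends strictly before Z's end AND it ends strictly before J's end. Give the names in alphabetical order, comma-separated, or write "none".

Conditions: its end is strictly before Z's end (X.end < t=243) AND its end is strictly before J's end (X.end < t=567).
A: end t=1091 < t=243? ✗; end t=1091 < t=567? ✗ → no.
D: end t=978 < t=243? ✗; end t=978 < t=567? ✗ → no.
F: end t=323 < t=243? ✗; end t=323 < t=567? ✓ → no.
G: end t=379 < t=243? ✗; end t=379 < t=567? ✓ → no.
P: end t=364 < t=243? ✗; end t=364 < t=567? ✓ → no.
R: end t=924 < t=243? ✗; end t=924 < t=567? ✗ → no.
U: end t=621 < t=243? ✗; end t=621 < t=567? ✗ → no.
V: end t=575 < t=243? ✗; end t=575 < t=567? ✗ → no.
W: end t=1035 < t=243? ✗; end t=1035 < t=567? ✗ → no.
Result: none.

none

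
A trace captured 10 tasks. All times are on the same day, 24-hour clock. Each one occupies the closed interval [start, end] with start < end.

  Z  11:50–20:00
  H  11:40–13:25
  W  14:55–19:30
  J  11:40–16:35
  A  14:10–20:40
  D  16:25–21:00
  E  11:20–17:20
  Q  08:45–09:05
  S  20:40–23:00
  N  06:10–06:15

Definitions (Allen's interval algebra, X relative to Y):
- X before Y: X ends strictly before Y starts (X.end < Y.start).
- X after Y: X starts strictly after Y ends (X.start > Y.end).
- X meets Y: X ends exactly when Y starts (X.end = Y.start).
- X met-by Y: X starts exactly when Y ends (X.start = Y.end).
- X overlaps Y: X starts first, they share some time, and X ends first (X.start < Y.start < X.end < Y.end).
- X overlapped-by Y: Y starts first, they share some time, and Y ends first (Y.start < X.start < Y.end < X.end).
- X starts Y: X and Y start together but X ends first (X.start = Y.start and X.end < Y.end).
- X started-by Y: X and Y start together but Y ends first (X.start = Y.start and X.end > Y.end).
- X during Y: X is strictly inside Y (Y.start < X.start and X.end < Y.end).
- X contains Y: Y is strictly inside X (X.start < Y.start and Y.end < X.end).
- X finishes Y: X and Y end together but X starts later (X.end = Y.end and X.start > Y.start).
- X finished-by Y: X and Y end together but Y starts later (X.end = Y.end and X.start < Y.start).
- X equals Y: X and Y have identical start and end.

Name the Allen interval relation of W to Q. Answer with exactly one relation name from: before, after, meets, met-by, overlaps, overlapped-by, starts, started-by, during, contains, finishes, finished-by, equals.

after

W = [14:55, 19:30]; Q = [08:45, 09:05].
Compare endpoints: W.start > Q.start, W.start > Q.end, W.end > Q.start, W.end > Q.end.
That pattern is 'after'.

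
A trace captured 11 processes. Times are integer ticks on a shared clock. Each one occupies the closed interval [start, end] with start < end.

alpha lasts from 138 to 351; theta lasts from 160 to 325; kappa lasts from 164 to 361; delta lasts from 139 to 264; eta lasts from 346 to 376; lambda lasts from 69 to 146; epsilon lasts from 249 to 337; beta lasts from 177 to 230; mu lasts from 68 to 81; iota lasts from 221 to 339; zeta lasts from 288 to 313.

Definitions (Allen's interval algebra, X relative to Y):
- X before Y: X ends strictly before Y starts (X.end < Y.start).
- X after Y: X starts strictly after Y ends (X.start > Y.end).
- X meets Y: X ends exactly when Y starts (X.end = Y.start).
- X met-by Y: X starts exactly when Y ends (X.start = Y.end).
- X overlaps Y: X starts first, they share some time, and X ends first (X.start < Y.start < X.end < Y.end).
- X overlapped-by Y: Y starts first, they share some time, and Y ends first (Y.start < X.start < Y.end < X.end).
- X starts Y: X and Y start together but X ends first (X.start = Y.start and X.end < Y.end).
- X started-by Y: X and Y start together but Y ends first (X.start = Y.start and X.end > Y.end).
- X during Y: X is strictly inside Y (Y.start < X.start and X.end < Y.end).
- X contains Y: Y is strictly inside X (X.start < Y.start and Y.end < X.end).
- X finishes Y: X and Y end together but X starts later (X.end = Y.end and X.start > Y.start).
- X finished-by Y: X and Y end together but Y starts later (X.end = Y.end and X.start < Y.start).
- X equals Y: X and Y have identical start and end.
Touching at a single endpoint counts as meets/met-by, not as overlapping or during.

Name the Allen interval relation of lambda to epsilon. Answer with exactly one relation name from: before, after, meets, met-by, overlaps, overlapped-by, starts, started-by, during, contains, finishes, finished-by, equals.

lambda = [69, 146]; epsilon = [249, 337].
Compare endpoints: lambda.start < epsilon.start, lambda.start < epsilon.end, lambda.end < epsilon.start, lambda.end < epsilon.end.
That pattern is 'before'.

before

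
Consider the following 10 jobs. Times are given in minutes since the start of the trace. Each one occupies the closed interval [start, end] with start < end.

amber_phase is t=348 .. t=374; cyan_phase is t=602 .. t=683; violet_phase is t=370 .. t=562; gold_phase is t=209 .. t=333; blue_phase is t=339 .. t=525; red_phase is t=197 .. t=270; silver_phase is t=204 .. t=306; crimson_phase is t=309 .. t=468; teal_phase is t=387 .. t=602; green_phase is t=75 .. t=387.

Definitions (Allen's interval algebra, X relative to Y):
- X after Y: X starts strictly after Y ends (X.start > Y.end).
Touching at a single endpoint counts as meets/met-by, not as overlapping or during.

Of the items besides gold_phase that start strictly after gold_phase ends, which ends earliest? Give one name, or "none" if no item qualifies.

amber_phase

Target gold_phase = [t=209, t=333].
amber_phase [t=348, t=374] → after → candidate.
blue_phase [t=339, t=525] → after → candidate.
crimson_phase [t=309, t=468] → overlapped-by → excluded.
cyan_phase [t=602, t=683] → after → candidate.
green_phase [t=75, t=387] → contains → excluded.
red_phase [t=197, t=270] → overlaps → excluded.
silver_phase [t=204, t=306] → overlaps → excluded.
teal_phase [t=387, t=602] → after → candidate.
violet_phase [t=370, t=562] → after → candidate.
Among candidates, earliest end is t=374 → amber_phase.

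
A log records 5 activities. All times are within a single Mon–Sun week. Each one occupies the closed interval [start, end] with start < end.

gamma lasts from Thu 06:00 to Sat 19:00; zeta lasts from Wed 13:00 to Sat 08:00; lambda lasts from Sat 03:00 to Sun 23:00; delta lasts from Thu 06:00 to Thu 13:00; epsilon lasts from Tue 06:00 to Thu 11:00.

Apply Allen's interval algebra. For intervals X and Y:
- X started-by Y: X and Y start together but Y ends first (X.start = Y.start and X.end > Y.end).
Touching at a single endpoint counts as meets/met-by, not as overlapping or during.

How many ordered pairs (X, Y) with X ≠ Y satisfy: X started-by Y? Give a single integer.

Checking all 20 ordered pairs for relation 'started-by'; matching pairs in alphabetical order:
(gamma, delta): gamma started-by delta ✓
Count: 1.

1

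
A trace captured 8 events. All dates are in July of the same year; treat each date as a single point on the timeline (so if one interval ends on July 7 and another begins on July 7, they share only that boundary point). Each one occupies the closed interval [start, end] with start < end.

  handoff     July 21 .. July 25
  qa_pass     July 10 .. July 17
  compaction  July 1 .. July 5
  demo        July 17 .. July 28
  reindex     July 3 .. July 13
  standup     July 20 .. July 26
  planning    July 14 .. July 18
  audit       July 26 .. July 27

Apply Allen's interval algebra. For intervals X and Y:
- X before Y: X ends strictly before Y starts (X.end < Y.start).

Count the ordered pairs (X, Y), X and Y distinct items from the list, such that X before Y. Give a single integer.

Checking all 56 ordered pairs for relation 'before'; matching pairs in alphabetical order:
(compaction, audit): compaction before audit ✓
(compaction, demo): compaction before demo ✓
(compaction, handoff): compaction before handoff ✓
(compaction, planning): compaction before planning ✓
(compaction, qa_pass): compaction before qa_pass ✓
(compaction, standup): compaction before standup ✓
(handoff, audit): handoff before audit ✓
(planning, audit): planning before audit ✓
(planning, handoff): planning before handoff ✓
(planning, standup): planning before standup ✓
(qa_pass, audit): qa_pass before audit ✓
(qa_pass, handoff): qa_pass before handoff ✓
(qa_pass, standup): qa_pass before standup ✓
(reindex, audit): reindex before audit ✓
(reindex, demo): reindex before demo ✓
(reindex, handoff): reindex before handoff ✓
(reindex, planning): reindex before planning ✓
(reindex, standup): reindex before standup ✓
Count: 18.

18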